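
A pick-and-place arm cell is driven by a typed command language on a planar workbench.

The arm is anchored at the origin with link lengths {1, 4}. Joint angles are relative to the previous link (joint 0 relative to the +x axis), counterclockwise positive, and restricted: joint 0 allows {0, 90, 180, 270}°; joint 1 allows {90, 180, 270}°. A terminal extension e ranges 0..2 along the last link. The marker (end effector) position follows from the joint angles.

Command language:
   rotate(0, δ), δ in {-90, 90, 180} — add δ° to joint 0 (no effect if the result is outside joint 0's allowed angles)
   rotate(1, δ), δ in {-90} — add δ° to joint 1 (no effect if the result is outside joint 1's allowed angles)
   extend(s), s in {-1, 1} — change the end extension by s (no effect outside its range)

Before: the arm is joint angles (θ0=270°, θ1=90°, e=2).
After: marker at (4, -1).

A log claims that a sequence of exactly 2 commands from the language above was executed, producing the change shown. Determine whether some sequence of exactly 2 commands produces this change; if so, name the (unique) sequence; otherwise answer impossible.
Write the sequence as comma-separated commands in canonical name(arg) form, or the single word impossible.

extend(-1), extend(-1)

initial: joint angles (θ0=270°, θ1=90°, e=2)
step 1 (extend(-1)): joint angles (θ0=270°, θ1=90°, e=1)
step 2 (extend(-1)): joint angles (θ0=270°, θ1=90°, e=0)
all 36 alternatives checked — unique.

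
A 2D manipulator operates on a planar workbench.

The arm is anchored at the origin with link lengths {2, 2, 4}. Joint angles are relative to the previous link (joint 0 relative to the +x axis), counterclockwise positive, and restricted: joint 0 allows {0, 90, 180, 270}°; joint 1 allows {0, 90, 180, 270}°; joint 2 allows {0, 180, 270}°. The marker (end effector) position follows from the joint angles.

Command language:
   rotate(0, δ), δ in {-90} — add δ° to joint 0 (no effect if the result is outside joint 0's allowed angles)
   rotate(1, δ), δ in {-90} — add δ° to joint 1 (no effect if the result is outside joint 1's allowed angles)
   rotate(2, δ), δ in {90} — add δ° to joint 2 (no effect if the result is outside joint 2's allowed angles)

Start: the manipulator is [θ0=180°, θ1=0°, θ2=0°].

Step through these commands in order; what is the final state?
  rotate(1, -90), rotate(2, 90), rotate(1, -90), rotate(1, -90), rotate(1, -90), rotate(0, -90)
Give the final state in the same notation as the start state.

[θ0=90°, θ1=0°, θ2=0°]

from: [θ0=180°, θ1=0°, θ2=0°]
[1] after rotate(1, -90): [θ0=180°, θ1=270°, θ2=0°]
[2] after rotate(2, 90): [θ0=180°, θ1=270°, θ2=0°]
[3] after rotate(1, -90): [θ0=180°, θ1=180°, θ2=0°]
[4] after rotate(1, -90): [θ0=180°, θ1=90°, θ2=0°]
[5] after rotate(1, -90): [θ0=180°, θ1=0°, θ2=0°]
[6] after rotate(0, -90): [θ0=90°, θ1=0°, θ2=0°]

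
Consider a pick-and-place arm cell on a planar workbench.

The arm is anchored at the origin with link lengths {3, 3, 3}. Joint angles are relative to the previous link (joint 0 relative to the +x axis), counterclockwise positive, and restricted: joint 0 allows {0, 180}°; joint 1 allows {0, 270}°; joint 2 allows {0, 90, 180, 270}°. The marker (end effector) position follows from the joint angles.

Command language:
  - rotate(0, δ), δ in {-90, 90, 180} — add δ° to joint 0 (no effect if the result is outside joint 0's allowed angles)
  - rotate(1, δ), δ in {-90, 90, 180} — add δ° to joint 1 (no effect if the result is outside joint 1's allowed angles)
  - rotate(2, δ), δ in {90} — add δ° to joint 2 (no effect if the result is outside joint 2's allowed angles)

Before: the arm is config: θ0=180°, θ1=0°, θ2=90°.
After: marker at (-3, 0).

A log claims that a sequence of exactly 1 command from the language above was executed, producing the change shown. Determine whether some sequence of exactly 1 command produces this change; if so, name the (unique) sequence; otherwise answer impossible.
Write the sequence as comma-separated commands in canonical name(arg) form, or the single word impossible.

rotate(2, 90)

initial: config: θ0=180°, θ1=0°, θ2=90°
[1] after rotate(2, 90): config: θ0=180°, θ1=0°, θ2=180°
uniquely the one of 7 1-step routes that fits.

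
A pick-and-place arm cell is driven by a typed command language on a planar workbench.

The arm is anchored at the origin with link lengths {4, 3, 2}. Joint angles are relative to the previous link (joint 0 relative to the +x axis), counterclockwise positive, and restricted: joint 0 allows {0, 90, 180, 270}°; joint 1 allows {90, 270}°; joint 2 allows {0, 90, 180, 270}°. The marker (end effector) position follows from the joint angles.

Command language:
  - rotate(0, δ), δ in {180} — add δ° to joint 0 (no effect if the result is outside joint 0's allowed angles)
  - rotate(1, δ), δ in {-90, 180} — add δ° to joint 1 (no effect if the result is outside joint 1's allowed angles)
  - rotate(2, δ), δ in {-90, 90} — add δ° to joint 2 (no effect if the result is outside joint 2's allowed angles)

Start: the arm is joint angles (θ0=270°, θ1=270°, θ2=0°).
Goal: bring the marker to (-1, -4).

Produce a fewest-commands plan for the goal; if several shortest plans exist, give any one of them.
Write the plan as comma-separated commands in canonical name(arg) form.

rotate(2, -90), rotate(2, -90)

from: joint angles (θ0=270°, θ1=270°, θ2=0°)
step 1 (rotate(2, -90)): joint angles (θ0=270°, θ1=270°, θ2=270°)
step 2 (rotate(2, -90)): joint angles (θ0=270°, θ1=270°, θ2=180°)
no 1-step plan works, so 2 is optimal.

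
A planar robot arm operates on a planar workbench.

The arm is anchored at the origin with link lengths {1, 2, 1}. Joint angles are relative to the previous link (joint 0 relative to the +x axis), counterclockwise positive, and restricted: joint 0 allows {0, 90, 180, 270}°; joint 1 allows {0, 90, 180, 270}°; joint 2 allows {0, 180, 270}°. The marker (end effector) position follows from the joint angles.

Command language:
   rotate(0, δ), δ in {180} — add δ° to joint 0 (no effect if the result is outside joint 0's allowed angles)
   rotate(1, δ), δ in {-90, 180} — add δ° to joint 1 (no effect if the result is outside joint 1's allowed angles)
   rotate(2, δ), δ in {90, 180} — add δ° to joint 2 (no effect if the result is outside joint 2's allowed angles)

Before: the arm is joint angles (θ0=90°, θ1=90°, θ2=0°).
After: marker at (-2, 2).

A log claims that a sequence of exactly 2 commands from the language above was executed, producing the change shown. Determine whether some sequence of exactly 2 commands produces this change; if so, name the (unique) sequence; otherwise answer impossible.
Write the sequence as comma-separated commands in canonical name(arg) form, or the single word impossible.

key: running rotate(2, 90) before rotate(2, 180) would end elsewhere — order is forced
start: joint angles (θ0=90°, θ1=90°, θ2=0°)
1. rotate(2, 180) → joint angles (θ0=90°, θ1=90°, θ2=180°)
2. rotate(2, 90) → joint angles (θ0=90°, θ1=90°, θ2=270°)
all 25 alternatives checked — unique.

rotate(2, 180), rotate(2, 90)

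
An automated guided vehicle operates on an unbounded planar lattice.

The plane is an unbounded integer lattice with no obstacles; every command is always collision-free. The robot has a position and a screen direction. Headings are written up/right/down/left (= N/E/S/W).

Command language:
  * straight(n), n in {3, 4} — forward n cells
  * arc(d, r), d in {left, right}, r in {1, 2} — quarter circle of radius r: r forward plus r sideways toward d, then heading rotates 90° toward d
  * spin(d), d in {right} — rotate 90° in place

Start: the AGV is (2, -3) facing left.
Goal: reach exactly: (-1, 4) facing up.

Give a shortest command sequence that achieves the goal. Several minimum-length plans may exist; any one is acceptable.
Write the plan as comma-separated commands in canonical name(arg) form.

spin(right), arc(left, 1), arc(right, 2), straight(4)

t0: (2, -3) facing left
t=1 spin(right) ⇒ (2, -3) facing up
t=2 arc(left, 1) ⇒ (1, -2) facing left
t=3 arc(right, 2) ⇒ (-1, 0) facing up
t=4 straight(4) ⇒ (-1, 4) facing up
no 3-step plan works, so 4 is optimal.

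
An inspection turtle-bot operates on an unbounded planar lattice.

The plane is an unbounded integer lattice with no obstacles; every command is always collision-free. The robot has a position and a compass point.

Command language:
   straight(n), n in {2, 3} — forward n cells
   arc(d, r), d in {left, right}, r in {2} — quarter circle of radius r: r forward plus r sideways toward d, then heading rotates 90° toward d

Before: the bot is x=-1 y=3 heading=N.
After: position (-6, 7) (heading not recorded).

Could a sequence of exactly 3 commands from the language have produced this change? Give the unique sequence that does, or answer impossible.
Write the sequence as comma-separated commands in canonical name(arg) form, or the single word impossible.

straight(2), arc(left, 2), straight(3)

key: running straight(3) before straight(2) would end elsewhere — order is forced
t0: x=-1 y=3 heading=N
t=1 straight(2) ⇒ x=-1 y=5 heading=N
t=2 arc(left, 2) ⇒ x=-3 y=7 heading=W
t=3 straight(3) ⇒ x=-6 y=7 heading=W
uniquely the one of 64 3-step routes that fits.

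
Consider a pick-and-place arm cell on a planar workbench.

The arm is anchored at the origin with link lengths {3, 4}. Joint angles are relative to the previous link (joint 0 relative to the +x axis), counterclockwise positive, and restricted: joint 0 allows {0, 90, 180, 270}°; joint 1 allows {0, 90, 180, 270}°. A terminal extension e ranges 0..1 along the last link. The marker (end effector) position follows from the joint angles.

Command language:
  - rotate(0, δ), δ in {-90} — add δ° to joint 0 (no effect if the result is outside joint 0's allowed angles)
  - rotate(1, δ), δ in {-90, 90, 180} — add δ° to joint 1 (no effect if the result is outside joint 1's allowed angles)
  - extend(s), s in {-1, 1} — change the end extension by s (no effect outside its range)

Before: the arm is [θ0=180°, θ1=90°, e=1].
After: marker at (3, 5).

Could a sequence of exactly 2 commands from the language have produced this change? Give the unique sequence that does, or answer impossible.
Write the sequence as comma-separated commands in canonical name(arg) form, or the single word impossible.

rotate(0, -90), rotate(0, -90)

begin: [θ0=180°, θ1=90°, e=1]
1. rotate(0, -90) → [θ0=90°, θ1=90°, e=1]
2. rotate(0, -90) → [θ0=0°, θ1=90°, e=1]
uniquely the one of 36 2-step routes that fits.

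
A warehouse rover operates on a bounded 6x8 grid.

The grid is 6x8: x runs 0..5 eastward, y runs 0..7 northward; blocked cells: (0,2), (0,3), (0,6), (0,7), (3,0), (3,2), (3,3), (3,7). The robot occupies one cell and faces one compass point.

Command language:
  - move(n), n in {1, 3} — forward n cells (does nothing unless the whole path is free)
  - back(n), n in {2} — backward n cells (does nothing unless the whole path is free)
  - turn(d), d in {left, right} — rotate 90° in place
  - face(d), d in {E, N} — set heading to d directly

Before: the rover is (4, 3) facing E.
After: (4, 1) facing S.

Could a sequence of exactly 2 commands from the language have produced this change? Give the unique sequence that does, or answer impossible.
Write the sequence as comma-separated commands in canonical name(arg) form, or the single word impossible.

all 49 sequences checked — none match.

impossible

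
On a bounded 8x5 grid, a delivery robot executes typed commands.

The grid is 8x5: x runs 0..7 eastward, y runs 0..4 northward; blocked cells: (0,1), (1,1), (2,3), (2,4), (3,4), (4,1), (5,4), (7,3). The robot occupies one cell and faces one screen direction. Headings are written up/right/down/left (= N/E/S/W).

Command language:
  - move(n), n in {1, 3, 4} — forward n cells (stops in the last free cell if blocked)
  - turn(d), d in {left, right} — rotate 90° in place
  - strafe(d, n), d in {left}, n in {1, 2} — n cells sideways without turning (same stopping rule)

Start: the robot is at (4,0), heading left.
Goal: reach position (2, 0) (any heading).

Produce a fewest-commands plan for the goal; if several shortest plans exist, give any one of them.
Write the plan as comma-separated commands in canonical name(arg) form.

turn(right), strafe(left, 2)

t0: at (4,0), heading left
t=1 turn(right) ⇒ at (4,0), heading up
t=2 strafe(left, 2) ⇒ at (2,0), heading up
nothing shorter than 2 reaches the goal.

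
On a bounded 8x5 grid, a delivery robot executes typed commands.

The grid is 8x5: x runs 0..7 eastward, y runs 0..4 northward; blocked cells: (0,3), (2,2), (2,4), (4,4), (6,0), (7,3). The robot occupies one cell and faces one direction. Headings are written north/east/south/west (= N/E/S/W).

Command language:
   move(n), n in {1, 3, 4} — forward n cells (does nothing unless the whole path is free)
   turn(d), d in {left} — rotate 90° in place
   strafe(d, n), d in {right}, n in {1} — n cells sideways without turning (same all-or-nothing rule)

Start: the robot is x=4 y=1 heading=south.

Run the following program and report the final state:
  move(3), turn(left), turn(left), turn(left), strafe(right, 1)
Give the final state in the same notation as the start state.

initial: x=4 y=1 heading=south
1. move(3) → x=4 y=1 heading=south
2. turn(left) → x=4 y=1 heading=east
3. turn(left) → x=4 y=1 heading=north
4. turn(left) → x=4 y=1 heading=west
5. strafe(right, 1) → x=4 y=2 heading=west

x=4 y=2 heading=west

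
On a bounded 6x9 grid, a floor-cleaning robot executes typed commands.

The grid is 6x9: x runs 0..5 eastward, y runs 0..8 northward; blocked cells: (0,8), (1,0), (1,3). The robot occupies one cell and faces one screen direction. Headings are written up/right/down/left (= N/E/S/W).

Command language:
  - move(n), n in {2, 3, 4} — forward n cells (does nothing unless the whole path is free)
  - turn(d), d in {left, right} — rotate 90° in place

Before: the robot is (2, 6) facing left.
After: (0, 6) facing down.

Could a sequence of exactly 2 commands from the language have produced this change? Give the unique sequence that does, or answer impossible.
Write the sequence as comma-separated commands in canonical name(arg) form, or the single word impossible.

move(2), turn(left)

key: running turn(left) before move(2) would end elsewhere — order is forced
initial: (2, 6) facing left
t=1 move(2) ⇒ (0, 6) facing left
t=2 turn(left) ⇒ (0, 6) facing down
no other 2-command option fits: unique.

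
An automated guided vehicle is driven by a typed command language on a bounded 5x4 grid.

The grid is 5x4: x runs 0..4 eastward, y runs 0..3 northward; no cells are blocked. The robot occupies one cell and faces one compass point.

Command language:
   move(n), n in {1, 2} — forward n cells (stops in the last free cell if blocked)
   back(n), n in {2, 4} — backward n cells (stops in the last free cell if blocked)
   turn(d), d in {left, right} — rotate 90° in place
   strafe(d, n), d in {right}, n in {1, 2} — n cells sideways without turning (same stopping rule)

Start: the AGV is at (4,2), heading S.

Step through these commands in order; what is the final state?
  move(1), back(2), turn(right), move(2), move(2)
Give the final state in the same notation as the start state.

at (0,3), heading W

begin: at (4,2), heading S
1. move(1) → at (4,1), heading S
2. back(2) → at (4,3), heading S
3. turn(right) → at (4,3), heading W
4. move(2) → at (2,3), heading W
5. move(2) → at (0,3), heading W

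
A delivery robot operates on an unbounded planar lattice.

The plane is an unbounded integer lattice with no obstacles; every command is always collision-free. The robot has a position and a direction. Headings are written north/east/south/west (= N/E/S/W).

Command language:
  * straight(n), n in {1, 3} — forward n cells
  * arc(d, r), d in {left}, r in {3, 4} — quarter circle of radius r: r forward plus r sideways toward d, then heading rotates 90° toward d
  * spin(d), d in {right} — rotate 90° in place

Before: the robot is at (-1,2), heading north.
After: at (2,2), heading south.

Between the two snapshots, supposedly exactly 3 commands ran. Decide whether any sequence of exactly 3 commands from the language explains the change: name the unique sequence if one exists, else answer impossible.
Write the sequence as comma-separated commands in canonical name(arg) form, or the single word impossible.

spin(right), straight(3), spin(right)

key: position moved to (2,2) AND the heading swung to S — translation plus rotation needed
begin: at (-1,2), heading north
t=1 spin(right) ⇒ at (-1,2), heading east
t=2 straight(3) ⇒ at (2,2), heading east
t=3 spin(right) ⇒ at (2,2), heading south
no other 3-command option fits: unique.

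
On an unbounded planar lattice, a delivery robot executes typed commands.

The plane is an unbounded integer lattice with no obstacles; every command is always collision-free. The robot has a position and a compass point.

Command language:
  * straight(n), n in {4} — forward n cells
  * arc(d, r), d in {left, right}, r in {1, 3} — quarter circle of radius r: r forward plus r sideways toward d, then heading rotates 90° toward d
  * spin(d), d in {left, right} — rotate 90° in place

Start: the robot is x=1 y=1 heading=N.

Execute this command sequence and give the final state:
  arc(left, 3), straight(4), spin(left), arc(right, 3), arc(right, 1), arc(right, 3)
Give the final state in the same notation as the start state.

x=-7 y=5 heading=E

start: x=1 y=1 heading=N
[1] after arc(left, 3): x=-2 y=4 heading=W
[2] after straight(4): x=-6 y=4 heading=W
[3] after spin(left): x=-6 y=4 heading=S
[4] after arc(right, 3): x=-9 y=1 heading=W
[5] after arc(right, 1): x=-10 y=2 heading=N
[6] after arc(right, 3): x=-7 y=5 heading=E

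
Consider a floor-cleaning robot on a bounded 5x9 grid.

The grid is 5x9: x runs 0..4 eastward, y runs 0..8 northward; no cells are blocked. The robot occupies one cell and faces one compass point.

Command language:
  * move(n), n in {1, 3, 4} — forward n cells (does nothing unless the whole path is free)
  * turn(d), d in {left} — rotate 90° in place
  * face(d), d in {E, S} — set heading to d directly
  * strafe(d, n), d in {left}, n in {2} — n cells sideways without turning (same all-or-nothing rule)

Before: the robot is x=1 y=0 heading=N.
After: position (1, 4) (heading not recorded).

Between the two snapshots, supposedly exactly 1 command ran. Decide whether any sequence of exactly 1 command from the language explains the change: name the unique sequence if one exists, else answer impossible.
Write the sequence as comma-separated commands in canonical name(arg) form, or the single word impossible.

move(4)

start: x=1 y=0 heading=N
[1] after move(4): x=1 y=4 heading=N
no other 1-command option fits: unique.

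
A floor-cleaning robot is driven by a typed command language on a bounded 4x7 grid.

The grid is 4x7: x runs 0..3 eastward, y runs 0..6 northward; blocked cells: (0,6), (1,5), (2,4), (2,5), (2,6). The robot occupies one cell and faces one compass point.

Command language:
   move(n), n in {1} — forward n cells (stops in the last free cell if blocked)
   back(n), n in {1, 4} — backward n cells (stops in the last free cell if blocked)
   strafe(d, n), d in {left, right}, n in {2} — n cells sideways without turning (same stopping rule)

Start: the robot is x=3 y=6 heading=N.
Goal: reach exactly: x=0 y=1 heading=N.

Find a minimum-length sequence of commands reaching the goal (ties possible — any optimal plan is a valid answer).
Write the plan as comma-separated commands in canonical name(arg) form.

start: x=3 y=6 heading=N
1. back(1) → x=3 y=5 heading=N
2. back(4) → x=3 y=1 heading=N
3. strafe(left, 2) → x=1 y=1 heading=N
4. strafe(left, 2) → x=0 y=1 heading=N
no 3-step plan works, so 4 is optimal.

back(1), back(4), strafe(left, 2), strafe(left, 2)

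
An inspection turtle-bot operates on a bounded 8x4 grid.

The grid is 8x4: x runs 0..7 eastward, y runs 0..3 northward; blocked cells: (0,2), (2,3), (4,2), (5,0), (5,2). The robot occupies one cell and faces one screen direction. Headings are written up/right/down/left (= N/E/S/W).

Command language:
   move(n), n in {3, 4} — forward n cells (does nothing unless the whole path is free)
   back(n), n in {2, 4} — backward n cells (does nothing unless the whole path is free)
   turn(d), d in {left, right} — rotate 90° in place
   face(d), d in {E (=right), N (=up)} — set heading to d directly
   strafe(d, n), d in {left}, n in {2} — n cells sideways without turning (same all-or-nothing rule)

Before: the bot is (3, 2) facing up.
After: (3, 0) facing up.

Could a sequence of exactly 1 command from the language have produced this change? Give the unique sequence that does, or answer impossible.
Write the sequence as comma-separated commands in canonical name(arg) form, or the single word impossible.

back(2)

key: still facing N — the one step turns nothing
t0: (3, 2) facing up
t=1 back(2) ⇒ (3, 0) facing up
no rival 1-sequence matches.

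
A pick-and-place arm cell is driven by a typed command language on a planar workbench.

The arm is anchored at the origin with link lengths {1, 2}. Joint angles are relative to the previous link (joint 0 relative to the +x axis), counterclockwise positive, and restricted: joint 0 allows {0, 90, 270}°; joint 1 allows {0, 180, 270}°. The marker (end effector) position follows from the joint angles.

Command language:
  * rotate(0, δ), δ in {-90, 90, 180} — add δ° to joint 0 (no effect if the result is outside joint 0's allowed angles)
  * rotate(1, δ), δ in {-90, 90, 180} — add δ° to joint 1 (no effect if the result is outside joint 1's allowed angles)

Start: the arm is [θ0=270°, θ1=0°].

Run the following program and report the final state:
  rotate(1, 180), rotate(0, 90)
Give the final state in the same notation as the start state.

t0: [θ0=270°, θ1=0°]
t=1 rotate(1, 180) ⇒ [θ0=270°, θ1=180°]
t=2 rotate(0, 90) ⇒ [θ0=0°, θ1=180°]

[θ0=0°, θ1=180°]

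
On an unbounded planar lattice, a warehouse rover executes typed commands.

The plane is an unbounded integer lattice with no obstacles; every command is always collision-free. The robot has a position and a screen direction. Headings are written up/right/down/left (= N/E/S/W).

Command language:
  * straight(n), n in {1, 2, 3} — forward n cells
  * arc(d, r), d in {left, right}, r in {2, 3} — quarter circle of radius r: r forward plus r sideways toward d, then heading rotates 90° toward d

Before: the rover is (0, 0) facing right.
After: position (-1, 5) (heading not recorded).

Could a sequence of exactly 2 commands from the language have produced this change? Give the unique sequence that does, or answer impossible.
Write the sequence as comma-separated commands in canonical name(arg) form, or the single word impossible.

arc(left, 2), arc(left, 3)

key: order matters: swapping arc(left, 2) and arc(left, 3) lands elsewhere
start: (0, 0) facing right
step 1 (arc(left, 2)): (2, 2) facing up
step 2 (arc(left, 3)): (-1, 5) facing left
no other 2-command option fits: unique.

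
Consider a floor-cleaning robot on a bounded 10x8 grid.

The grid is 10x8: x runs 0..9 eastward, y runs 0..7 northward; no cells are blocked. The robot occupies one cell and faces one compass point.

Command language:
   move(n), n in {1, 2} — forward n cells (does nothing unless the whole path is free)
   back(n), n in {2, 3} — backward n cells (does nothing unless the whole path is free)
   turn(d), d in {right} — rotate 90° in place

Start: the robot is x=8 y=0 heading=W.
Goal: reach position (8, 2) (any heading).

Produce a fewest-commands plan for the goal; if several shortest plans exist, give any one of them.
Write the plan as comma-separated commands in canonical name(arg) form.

turn(right), move(2)

t0: x=8 y=0 heading=W
t=1 turn(right) ⇒ x=8 y=0 heading=N
t=2 move(2) ⇒ x=8 y=2 heading=N
no 1-step plan works, so 2 is optimal.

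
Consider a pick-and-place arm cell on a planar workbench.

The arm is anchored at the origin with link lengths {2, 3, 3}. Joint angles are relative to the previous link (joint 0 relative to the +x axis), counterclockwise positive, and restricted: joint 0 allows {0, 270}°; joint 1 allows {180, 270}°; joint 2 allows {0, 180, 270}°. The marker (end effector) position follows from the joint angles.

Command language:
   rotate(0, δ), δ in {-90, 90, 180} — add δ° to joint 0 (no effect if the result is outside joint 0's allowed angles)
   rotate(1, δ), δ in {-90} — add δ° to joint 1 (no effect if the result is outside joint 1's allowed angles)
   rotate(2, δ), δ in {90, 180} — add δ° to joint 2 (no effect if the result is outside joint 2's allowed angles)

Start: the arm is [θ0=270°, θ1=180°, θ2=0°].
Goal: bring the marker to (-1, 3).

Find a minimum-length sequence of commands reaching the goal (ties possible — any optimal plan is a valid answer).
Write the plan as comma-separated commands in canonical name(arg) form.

rotate(0, 90), rotate(2, 180), rotate(2, 90)

initial: [θ0=270°, θ1=180°, θ2=0°]
1. rotate(0, 90) → [θ0=0°, θ1=180°, θ2=0°]
2. rotate(2, 180) → [θ0=0°, θ1=180°, θ2=180°]
3. rotate(2, 90) → [θ0=0°, θ1=180°, θ2=270°]
nothing shorter than 3 reaches the goal.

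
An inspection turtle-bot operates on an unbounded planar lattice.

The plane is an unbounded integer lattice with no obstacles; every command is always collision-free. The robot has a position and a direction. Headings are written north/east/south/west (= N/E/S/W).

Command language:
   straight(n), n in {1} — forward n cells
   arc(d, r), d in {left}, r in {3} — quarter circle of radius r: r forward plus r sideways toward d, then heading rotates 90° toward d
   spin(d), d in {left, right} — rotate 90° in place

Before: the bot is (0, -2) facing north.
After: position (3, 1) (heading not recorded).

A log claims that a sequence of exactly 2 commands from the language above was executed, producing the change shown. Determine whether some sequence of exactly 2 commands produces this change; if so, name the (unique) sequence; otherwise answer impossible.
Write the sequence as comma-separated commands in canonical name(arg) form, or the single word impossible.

spin(right), arc(left, 3)

key: order matters: swapping spin(right) and arc(left, 3) lands elsewhere
t0: (0, -2) facing north
[1] after spin(right): (0, -2) facing east
[2] after arc(left, 3): (3, 1) facing north
no other 2-command option fits: unique.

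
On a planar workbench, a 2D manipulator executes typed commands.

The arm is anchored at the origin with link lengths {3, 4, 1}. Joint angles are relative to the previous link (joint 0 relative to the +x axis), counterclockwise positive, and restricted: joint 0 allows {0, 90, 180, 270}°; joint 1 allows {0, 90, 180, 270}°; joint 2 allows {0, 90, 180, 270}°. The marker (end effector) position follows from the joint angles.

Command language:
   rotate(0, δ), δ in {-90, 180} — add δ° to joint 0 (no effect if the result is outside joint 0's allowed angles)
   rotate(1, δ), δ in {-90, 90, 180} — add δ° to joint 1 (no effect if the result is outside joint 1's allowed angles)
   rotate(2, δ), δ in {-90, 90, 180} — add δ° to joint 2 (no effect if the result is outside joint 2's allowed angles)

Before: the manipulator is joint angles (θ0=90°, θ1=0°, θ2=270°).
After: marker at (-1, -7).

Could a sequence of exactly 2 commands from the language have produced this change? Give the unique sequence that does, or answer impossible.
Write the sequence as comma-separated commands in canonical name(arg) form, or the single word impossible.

t0: joint angles (θ0=90°, θ1=0°, θ2=270°)
[1] after rotate(0, -90): joint angles (θ0=0°, θ1=0°, θ2=270°)
[2] after rotate(0, -90): joint angles (θ0=270°, θ1=0°, θ2=270°)
all 64 alternatives checked — unique.

rotate(0, -90), rotate(0, -90)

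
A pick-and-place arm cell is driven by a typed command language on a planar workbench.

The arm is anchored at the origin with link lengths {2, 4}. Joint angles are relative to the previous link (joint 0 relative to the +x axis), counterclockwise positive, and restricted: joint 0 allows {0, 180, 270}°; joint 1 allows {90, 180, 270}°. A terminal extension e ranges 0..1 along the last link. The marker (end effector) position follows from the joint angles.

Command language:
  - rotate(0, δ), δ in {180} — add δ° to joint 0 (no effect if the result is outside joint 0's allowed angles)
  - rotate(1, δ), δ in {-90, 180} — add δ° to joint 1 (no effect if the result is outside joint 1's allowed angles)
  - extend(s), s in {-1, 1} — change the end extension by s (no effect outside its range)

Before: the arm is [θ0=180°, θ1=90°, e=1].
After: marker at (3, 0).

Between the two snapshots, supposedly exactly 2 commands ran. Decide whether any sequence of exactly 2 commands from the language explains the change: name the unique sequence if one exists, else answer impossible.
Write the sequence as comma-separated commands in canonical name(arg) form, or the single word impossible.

key: order matters: swapping rotate(1, 180) and rotate(1, -90) lands elsewhere
start: [θ0=180°, θ1=90°, e=1]
step 1 (rotate(1, 180)): [θ0=180°, θ1=270°, e=1]
step 2 (rotate(1, -90)): [θ0=180°, θ1=180°, e=1]
all 25 alternatives checked — unique.

rotate(1, 180), rotate(1, -90)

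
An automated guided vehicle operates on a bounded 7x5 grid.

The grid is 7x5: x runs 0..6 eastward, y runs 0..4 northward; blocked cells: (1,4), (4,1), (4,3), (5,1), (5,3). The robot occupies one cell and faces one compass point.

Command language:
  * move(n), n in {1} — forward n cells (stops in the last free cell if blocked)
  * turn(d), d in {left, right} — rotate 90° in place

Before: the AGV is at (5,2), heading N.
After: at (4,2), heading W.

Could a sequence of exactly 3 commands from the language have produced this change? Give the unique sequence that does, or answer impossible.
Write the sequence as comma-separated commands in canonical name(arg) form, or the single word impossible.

key: the first move(1) is stopped early by the blocked cell at (5,3)
from: at (5,2), heading N
t=1 move(1) ⇒ at (5,2), heading N
t=2 turn(left) ⇒ at (5,2), heading W
t=3 move(1) ⇒ at (4,2), heading W
all 27 alternatives checked — unique.

move(1), turn(left), move(1)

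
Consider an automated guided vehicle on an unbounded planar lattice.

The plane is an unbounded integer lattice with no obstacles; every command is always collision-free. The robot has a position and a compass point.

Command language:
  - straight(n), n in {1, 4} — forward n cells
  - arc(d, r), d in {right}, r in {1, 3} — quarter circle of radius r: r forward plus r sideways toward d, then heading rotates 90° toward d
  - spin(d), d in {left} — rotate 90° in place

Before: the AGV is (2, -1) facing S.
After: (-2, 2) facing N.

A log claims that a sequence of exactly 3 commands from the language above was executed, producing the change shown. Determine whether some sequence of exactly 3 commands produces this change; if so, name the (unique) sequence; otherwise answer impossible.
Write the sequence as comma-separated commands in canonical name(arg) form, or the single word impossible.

key: cell and facing (now N) both changed — the 3 commands mix motion and turning
initial: (2, -1) facing S
t=1 arc(right, 1) ⇒ (1, -2) facing W
t=2 arc(right, 3) ⇒ (-2, 1) facing N
t=3 straight(1) ⇒ (-2, 2) facing N
no other 3-command option fits: unique.

arc(right, 1), arc(right, 3), straight(1)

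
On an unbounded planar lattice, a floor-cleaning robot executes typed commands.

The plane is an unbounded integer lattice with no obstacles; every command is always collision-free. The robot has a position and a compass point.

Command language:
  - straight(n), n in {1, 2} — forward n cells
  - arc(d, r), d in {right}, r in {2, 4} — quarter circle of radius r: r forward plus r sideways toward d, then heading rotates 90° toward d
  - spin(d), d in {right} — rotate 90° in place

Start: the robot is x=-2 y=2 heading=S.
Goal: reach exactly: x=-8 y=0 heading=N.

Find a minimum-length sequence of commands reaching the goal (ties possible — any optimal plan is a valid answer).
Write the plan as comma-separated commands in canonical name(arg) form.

arc(right, 4), arc(right, 2)

begin: x=-2 y=2 heading=S
1. arc(right, 4) → x=-6 y=-2 heading=W
2. arc(right, 2) → x=-8 y=0 heading=N
nothing shorter than 2 reaches the goal.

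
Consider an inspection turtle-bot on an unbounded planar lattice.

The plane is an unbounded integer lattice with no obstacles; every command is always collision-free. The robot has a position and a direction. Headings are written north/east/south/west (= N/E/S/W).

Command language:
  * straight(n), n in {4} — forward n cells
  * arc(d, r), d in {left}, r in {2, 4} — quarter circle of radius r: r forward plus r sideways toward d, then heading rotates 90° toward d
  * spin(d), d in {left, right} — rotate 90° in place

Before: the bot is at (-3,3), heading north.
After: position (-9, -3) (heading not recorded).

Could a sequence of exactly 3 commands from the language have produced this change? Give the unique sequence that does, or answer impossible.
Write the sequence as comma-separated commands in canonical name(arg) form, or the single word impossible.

arc(left, 2), arc(left, 4), straight(4)

key: running straight(4) before arc(left, 2) would end elsewhere — order is forced
initial: at (-3,3), heading north
t=1 arc(left, 2) ⇒ at (-5,5), heading west
t=2 arc(left, 4) ⇒ at (-9,1), heading south
t=3 straight(4) ⇒ at (-9,-3), heading south
no rival 3-sequence matches.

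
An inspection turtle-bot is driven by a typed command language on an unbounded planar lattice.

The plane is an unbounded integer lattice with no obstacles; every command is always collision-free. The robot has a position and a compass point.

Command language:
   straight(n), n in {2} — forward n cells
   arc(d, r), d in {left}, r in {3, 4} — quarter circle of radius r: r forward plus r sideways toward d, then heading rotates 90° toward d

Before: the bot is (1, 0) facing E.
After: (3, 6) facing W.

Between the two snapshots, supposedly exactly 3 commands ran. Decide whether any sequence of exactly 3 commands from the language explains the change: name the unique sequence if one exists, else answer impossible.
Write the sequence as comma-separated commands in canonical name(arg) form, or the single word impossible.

key: order matters: swapping straight(2) and arc(left, 3) lands elsewhere
begin: (1, 0) facing E
t=1 straight(2) ⇒ (3, 0) facing E
t=2 arc(left, 3) ⇒ (6, 3) facing N
t=3 arc(left, 3) ⇒ (3, 6) facing W
uniquely the one of 27 3-step routes that fits.

straight(2), arc(left, 3), arc(left, 3)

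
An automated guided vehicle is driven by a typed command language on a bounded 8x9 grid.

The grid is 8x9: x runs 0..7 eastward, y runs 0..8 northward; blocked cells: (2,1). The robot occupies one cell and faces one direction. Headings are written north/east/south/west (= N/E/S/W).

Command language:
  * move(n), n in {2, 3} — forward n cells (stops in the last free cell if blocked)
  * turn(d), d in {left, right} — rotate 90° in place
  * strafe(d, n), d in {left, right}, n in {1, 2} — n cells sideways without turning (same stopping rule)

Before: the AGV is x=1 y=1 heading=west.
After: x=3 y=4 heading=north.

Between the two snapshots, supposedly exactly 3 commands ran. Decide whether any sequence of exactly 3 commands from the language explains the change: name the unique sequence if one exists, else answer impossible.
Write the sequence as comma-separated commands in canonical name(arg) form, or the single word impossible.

key: running strafe(right, 2) before turn(right) would end elsewhere — order is forced
initial: x=1 y=1 heading=west
step 1 (turn(right)): x=1 y=1 heading=north
step 2 (move(3)): x=1 y=4 heading=north
step 3 (strafe(right, 2)): x=3 y=4 heading=north
no rival 3-sequence matches.

turn(right), move(3), strafe(right, 2)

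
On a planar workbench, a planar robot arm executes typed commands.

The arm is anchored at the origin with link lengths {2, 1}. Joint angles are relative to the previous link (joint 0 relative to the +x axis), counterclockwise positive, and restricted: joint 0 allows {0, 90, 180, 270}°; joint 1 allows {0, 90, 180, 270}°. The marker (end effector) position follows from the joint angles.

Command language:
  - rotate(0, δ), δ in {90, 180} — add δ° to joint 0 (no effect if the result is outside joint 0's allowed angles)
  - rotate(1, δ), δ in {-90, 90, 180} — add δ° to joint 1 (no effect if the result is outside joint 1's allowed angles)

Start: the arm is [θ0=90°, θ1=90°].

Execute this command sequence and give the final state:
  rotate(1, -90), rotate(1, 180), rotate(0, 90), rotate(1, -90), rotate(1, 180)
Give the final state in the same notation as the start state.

[θ0=180°, θ1=270°]

from: [θ0=90°, θ1=90°]
1. rotate(1, -90) → [θ0=90°, θ1=0°]
2. rotate(1, 180) → [θ0=90°, θ1=180°]
3. rotate(0, 90) → [θ0=180°, θ1=180°]
4. rotate(1, -90) → [θ0=180°, θ1=90°]
5. rotate(1, 180) → [θ0=180°, θ1=270°]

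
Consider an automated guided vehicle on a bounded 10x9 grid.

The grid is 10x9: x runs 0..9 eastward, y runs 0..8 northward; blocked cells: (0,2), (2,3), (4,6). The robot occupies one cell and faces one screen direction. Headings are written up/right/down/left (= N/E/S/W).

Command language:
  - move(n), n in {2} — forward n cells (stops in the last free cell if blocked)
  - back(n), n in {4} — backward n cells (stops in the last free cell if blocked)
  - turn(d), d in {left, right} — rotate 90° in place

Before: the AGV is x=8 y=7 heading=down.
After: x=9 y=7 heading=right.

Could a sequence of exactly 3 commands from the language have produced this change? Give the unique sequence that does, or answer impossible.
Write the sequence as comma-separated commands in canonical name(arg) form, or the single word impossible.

turn(left), move(2), move(2)

key: the first move(2) runs into the grid edge before its full distance
start: x=8 y=7 heading=down
1. turn(left) → x=8 y=7 heading=right
2. move(2) → x=9 y=7 heading=right
3. move(2) → x=9 y=7 heading=right
no other 3-command option fits: unique.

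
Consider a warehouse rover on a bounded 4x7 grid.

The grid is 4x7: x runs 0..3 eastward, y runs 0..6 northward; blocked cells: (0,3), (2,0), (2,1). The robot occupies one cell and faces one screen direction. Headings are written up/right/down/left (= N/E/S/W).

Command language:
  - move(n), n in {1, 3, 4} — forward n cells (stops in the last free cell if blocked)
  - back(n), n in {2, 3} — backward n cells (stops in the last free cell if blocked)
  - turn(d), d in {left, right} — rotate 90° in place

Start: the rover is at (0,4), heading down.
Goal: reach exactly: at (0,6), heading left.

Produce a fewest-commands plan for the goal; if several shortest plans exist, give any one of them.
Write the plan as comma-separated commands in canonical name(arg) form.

back(3), turn(right)

begin: at (0,4), heading down
step 1 (back(3)): at (0,6), heading down
step 2 (turn(right)): at (0,6), heading left
no 1-step plan works, so 2 is optimal.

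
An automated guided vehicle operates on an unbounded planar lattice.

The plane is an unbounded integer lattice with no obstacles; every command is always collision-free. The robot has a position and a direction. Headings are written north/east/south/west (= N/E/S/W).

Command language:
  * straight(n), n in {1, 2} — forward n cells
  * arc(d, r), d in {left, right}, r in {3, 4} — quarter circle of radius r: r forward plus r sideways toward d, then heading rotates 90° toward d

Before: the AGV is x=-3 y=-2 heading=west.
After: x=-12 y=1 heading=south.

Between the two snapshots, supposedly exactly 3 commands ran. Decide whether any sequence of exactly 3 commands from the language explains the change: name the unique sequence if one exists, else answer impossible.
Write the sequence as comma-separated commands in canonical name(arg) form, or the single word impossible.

arc(right, 3), arc(left, 3), arc(left, 3)

key: position moved to (-12,1) AND the heading swung to S — translation plus rotation needed
from: x=-3 y=-2 heading=west
step 1 (arc(right, 3)): x=-6 y=1 heading=north
step 2 (arc(left, 3)): x=-9 y=4 heading=west
step 3 (arc(left, 3)): x=-12 y=1 heading=south
no rival 3-sequence matches.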